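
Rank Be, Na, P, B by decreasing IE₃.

Be, Na, B, P

The third ionization energy removes an electron from the +2 ion. For each element: Be²⁺ is the bare [He] core; Na²⁺ is already 1 electron into the core; P²⁺ still has 3 valence electrons; B²⁺ still has 1 valence electron.
Breaking into a closed-shell core is much more expensive than removing a leftover valence electron — Na and Be have the largest IE_3 here.
Valence configurations: P²⁺ [Ne]3s²3p¹, B²⁺ [He]2s¹.
The numbers (kJ/mol): Be 14849, Na 6910, P 2914, B 3660.
So the third ionization energies run P < B < Na < Be.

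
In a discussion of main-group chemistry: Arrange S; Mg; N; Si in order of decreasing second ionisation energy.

N > S > Si > Mg

The second ionization energy removes an electron from the +1 ion. For each element: S⁺ still has 5 valence electrons; Mg⁺ still has 1 valence electron; N⁺ still has 4 valence electrons; Si⁺ still has 3 valence electrons.
All are still removing valence electrons, so compare the +1 ions as you would atoms: IE_2 generally rises across a period (higher Z_eff) and falls down a group (larger shell), subject to the usual subshell exceptions.
Valence configurations: S⁺ [Ne]3s²3p³, Mg⁺ [Ne]3s¹, N⁺ [He]2s²2p², Si⁺ [Ne]3s²3p¹.
The numbers (kJ/mol): S 2252, Mg 1451, N 2856, Si 1577.
Putting it together, IE_2: Mg < Si < S < N.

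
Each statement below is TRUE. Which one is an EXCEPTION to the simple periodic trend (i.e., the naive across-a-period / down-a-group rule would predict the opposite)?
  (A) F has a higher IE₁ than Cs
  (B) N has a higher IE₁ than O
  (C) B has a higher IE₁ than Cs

(B)

The general trend: IE₁ increases across a period and decreases down a group.
(A) F (period 2, group 17) vs Cs (period 6, group 1): the stated order agrees with the simple trend.
(B) N (period 2, group 15) vs O (period 2, group 16): the stated order contradicts the simple trend.
(C) B (period 2, group 13) vs Cs (period 6, group 1): the stated order agrees with the simple trend.
The exception is (B): pairing an electron in O's 2p⁴ costs repulsion energy, so O ionizes more easily than half-filled N (2p³).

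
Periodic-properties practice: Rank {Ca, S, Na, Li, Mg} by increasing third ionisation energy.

IE_3 is the cost of taking one more electron from the +2 cation: Ca²⁺ is the bare [Ar] core; S²⁺ still has 4 valence electrons; Na²⁺ is already 1 electron into the core; Li²⁺ is already 1 electron into the core; Mg²⁺ is the bare [Ne] core.
Core electrons are held far more tightly than valence electrons, so Ca, Na, Mg and Li top the IE_3 order.
The numbers (kJ/mol): Ca 4912, S 3357, Na 6910, Li 11815, Mg 7733.
Putting it together, IE_3: S < Ca < Na < Mg < Li.

S < Ca < Na < Mg < Li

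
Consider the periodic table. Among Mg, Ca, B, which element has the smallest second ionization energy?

Ca

After 1 electron has been removed, what remains? Mg⁺ still has 1 valence electron; Ca⁺ still has 1 valence electron; B⁺ still has 2 valence electrons.
All are still removing valence electrons, so compare the +1 ions as you would atoms: IE_2 generally rises across a period (higher Z_eff) and falls down a group (larger shell), subject to the usual subshell exceptions.
Valence configurations: Mg⁺ [Ne]3s¹, Ca⁺ [Ar]4s¹, B⁺ [He]2s².
Tabulated IE_2 (kJ/mol): Mg 1451, Ca 1145, B 2427.
Overall IE_2 order: Ca < Mg < B.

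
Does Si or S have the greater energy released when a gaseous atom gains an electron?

S

Si is in period 3, group 14; S is in period 3, group 16.
Adding an electron releases more energy for atoms nearer the top right (short of the noble gases).
All lie in period 3, so electron affinity increases left to right.
So S has the greater energy released when a gaseous atom gains an electron (S > Si).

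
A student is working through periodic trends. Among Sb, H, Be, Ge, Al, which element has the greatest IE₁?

H

First ionization energy rises across a period (greater Z_eff holds electrons more tightly) and falls down a group (valence electrons are farther from the nucleus).
A diagonal step moves right (one effect) and down (the opposite effect) at once.
Ge > Al: the two effects oppose for this pair; the across-period effect wins (762 vs 578 kJ/mol).
Sb > Ge: the two effects oppose for this pair; the across-period effect wins (831 vs 762 kJ/mol).
Be > Sb: the two effects oppose for this pair; the down-group effect wins (900 vs 831 kJ/mol).
H > Be: period and group pull opposite ways; the down-group shift dominates (1312 vs 900 kJ/mol).
Approximate values (kJ/mol): H 1312, Be 900, Al 578, Ge 762, Sb 831.
The greatest IE₁ among these belongs to H.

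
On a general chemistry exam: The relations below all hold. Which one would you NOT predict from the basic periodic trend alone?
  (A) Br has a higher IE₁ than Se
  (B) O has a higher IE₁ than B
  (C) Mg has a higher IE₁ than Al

(C)

The general trend: IE₁ increases across a period and decreases down a group.
(A) Br (period 4, group 17) vs Se (period 4, group 16): the stated order agrees with the simple trend.
(B) O (period 2, group 16) vs B (period 2, group 13): the stated order agrees with the simple trend.
(C) Mg (period 3, group 2) vs Al (period 3, group 13): the stated order contradicts the simple trend.
The exception is (C): Al's single 3p electron is easier to remove than one from Mg's filled 3s².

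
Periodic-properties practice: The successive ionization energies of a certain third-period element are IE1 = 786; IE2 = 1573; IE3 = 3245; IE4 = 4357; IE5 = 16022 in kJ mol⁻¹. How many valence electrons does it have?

4

Look for the largest jump between consecutive ionization energies: IE5/IE4 ≈ 3.7, far larger than any earlier ratio.
That jump marks the point where a core electron is being removed. So the atom has 4 valence electrons.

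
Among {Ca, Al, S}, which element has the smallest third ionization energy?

Consider each +2 ion: Ca²⁺ is the bare [Ar] core; Al²⁺ still has 1 valence electron; S²⁺ still has 4 valence electrons.
Core electrons are held far more tightly than valence electrons, so Ca tops the IE_3 order.
Valence configurations: Al²⁺ [Ne]3s¹, S²⁺ [Ne]3s²3p².
Tabulated IE_3 (kJ/mol): Ca 4912, Al 2745, S 3357.
So the third ionization energies run Al < S < Ca.

Al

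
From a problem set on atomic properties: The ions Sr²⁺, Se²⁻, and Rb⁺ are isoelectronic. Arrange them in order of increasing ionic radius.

All of these have 36 electrons, so size is governed by nuclear charge alone: the more protons, the stronger the pull on the same electron cloud, and the smaller the ion.
Nuclear charges: Sr²⁺ (Z=38), Rb⁺ (Z=37), Se²⁻ (Z=34).
Smallest to largest: Sr²⁺ < Rb⁺ < Se²⁻.

Sr²⁺ < Rb⁺ < Se²⁻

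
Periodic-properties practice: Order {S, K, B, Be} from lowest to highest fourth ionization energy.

After 3 electrons have been removed, what remains? S³⁺ still has 3 valence electrons; K³⁺ is already 2 electrons into the core; B³⁺ is the bare [He] core; Be³⁺ is already 1 electron into the core.
Breaking into a closed-shell core is much more expensive than removing a leftover valence electron — K, Be and B have the largest IE_4 here.
Approximate IE_4 values (kJ/mol): S 4556, K 5877, B 25026, Be 21007.
Putting it together, IE_4: S < K < Be < B.

S < K < Be < B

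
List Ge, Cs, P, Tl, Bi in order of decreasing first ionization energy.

Across a period the outer electron is held more tightly (higher IE₁); down a group it sits in a higher shell, more shielded, and comes off more easily.
These span different periods and groups, so the two trends combine.
Tl > Cs: Tl lies to the right of Cs in period 6, so the across-period effect alone puts Tl higher.
Bi > Tl: both are in period 6; the period trend gives Bi the larger value.
Ge > Bi: the two effects oppose for this pair; the down-group effect wins (762 vs 703 kJ/mol).
P > Ge: both effects reinforce here, so P is clearly the higher of the two.
Tabulated first ionization energy (kJ/mol): P 1012, Ge 762, Cs 376, Tl 589, Bi 703.
So from highest to lowest: P > Ge > Bi > Tl > Cs.

P > Ge > Bi > Tl > Cs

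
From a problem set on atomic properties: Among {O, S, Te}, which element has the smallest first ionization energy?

O is in period 2, group 16; S is in period 3, group 16; Te is in period 5, group 16.
First ionization energy rises across a period (greater Z_eff holds electrons more tightly) and falls down a group (valence electrons are farther from the nucleus).
All are in group 16, so first ionization energy increases up the group.
The smallest first ionization energy among these belongs to Te.

Te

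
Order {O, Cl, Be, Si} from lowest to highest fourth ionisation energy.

Si < Cl < O < Be

IE_4 is the cost of taking one more electron from the +3 cation: O³⁺ still has 3 valence electrons; Cl³⁺ still has 4 valence electrons; Be³⁺ is already 1 electron into the core; Si³⁺ still has 1 valence electron.
Breaking into a closed-shell core is much more expensive than removing a leftover valence electron — Be has the largest IE_4 here.
Valence configurations: O³⁺ [He]2s²2p¹, Cl³⁺ [Ne]3s²3p², Si³⁺ [Ne]3s¹.
Tabulated IE_4 (kJ/mol): O 7469, Cl 5159, Be 21007, Si 4356.
Hence IE_4: Si < Cl < O < Be.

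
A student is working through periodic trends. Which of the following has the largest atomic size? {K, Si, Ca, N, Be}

K

Be is in period 2, group 2; N is in period 2, group 15; Si is in period 3, group 14; K is in period 4, group 1; Ca is in period 4, group 2.
Across a period the added protons contract the valence shell; down a group each new principal shell makes the atom larger.
These span different periods and groups, so the two trends combine.
Be > N: Be lies to the left of N in period 2, so the across-period effect alone puts Be larger.
Si > Be: period and group pull opposite ways; the down-group shift dominates (116 vs 102 pm).
Ca > Si: both effects reinforce here, so Ca is clearly the larger of the two.
K > Ca: both are in period 4; the period trend gives K the larger value.
For reference (pm): Be 102, N 71, Si 116, K 196, Ca 171.
The largest atomic size among these belongs to K.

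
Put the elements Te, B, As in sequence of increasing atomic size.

B < As < Te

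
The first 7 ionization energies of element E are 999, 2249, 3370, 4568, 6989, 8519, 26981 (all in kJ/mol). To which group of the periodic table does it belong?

Group 16

Look for the largest jump between consecutive ionization energies: IE7/IE6 ≈ 3.2, far larger than any earlier ratio.
That jump marks the point where a core electron is being removed. So the atom has 6 valence electrons.
A main-group element with 6 valence electrons is in group 16.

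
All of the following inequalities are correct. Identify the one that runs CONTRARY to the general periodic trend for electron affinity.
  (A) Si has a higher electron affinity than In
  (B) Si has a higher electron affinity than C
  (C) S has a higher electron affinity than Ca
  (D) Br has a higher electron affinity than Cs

(B)

The general trend: electron affinity increases across a period and decreases down a group.
(A) Si (period 3, group 14) vs In (period 5, group 13): the stated order agrees with the simple trend.
(B) Si (period 3, group 14) vs C (period 2, group 14): the stated order contradicts the simple trend.
(C) S (period 3, group 16) vs Ca (period 4, group 2): the stated order agrees with the simple trend.
(D) Br (period 4, group 17) vs Cs (period 6, group 1): the stated order agrees with the simple trend.
The exception is (B): Si's larger, more diffuse 3p orbitals accept an added electron slightly more readily than C's compact 2p.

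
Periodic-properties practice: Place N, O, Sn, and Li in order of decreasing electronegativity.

Li is in period 2, group 1; N is in period 2, group 15; O is in period 2, group 16; Sn is in period 5, group 14.
Atoms toward the upper right of the periodic table pull bonding electrons most strongly.
Here both period and group differ, so the two effects have to be weighed against each other.
Sn > Li: period and group pull opposite ways; the across-period shift dominates (1.96 vs 0.98).
N > Sn: both effects reinforce here, so N is clearly the higher of the two.
O > N: O lies to the right of N in period 2, so the across-period effect alone puts O higher.
For reference (Pauling): Li 0.98, N 3.04, O 3.44, Sn 1.96.
So from highest to lowest: O > N > Sn > Li.

O, N, Sn, Li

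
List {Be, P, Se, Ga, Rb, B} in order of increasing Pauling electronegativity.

Smaller atoms with higher effective nuclear charge are more electronegative.
Neither a single period nor a single group — weigh both effects.
Be > Rb: relative to Rb, both the across-period and down-group shifts push Be's electronegativity up.
Ga > Be: the two effects oppose for this pair; the across-period effect wins (1.81 vs 1.57).
B > Ga: B sits above Ga in group 13, so the down-group effect alone puts B higher.
P > B: period and group pull opposite ways; the across-period shift dominates (2.19 vs 2.04).
Se > P: the two effects oppose for this pair; the across-period effect wins (2.55 vs 2.19).
Tabulated electronegativity (Pauling): Be 1.57, B 2.04, P 2.19, Ga 1.81, Se 2.55, Rb 0.82.
So from lowest to highest: Rb < Be < Ga < B < P < Se.

Rb, Be, Ga, B, P, Se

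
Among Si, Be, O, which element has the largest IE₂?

O

The second ionization energy removes an electron from the +1 ion. For each element: Si⁺ still has 3 valence electrons; Be⁺ still has 1 valence electron; O⁺ still has 5 valence electrons.
All are still removing valence electrons, so compare the +1 ions as you would atoms: IE_2 generally rises across a period (higher Z_eff) and falls down a group (larger shell), subject to the usual subshell exceptions.
Valence configurations: Si⁺ [Ne]3s²3p¹, Be⁺ [He]2s¹, O⁺ [He]2s²2p³.
Approximate IE_2 values (kJ/mol): Si 1577, Be 1757, O 3388.
Hence IE_2: Si < Be < O.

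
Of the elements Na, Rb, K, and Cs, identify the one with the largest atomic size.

Cs

Na is in period 3, group 1; K is in period 4, group 1; Rb is in period 5, group 1; Cs is in period 6, group 1.
Radius decreases left→right (rising Z_eff, same n) and increases top→bottom (higher n).
All are in group 1, so atomic radius increases down the group.
The largest atomic size among these belongs to Cs.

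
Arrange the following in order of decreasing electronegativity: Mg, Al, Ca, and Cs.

Mg is in period 3, group 2; Al is in period 3, group 13; Ca is in period 4, group 2; Cs is in period 6, group 1.
Atoms toward the upper right of the periodic table pull bonding electrons most strongly.
Here both period and group differ, so the two effects have to be weighed against each other.
Ca > Cs: relative to Cs, both the across-period and down-group shifts push Ca's electronegativity up.
Mg > Ca: Mg sits above Ca in group 2, so the down-group effect alone puts Mg higher.
Al > Mg: Al lies to the right of Mg in period 3, so the across-period effect alone puts Al higher.
Tabulated electronegativity (Pauling): Mg 1.31, Al 1.61, Ca 1.00, Cs 0.79.
So from highest to lowest: Al > Mg > Ca > Cs.

Al > Mg > Ca > Cs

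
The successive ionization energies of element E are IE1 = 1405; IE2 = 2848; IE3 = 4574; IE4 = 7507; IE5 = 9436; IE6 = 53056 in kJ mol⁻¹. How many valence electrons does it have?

5

Look for the largest jump between consecutive ionization energies: IE6/IE5 ≈ 5.6, far larger than any earlier ratio.
That jump marks the point where a core electron is being removed. So the atom has 5 valence electrons.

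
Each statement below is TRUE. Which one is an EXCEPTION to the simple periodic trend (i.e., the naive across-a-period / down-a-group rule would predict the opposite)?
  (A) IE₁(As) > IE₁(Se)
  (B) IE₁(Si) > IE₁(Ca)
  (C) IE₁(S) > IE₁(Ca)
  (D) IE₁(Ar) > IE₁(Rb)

The general trend: first ionization energy increases across a period and decreases down a group.
(A) As (period 4, group 15) vs Se (period 4, group 16): the stated order contradicts the simple trend.
(B) Si (period 3, group 14) vs Ca (period 4, group 2): the stated order agrees with the simple trend.
(C) S (period 3, group 16) vs Ca (period 4, group 2): the stated order agrees with the simple trend.
(D) Ar (period 3, group 18) vs Rb (period 5, group 1): the stated order agrees with the simple trend.
The exception is (A): Se (4p⁴) ionizes more easily than half-filled As (4p³).

(A)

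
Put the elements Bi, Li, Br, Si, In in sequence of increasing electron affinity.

Li is in period 2, group 1; Si is in period 3, group 14; Br is in period 4, group 17; In is in period 5, group 13; Bi is in period 6, group 15.
Adding an electron releases more energy for atoms nearer the top right (short of the noble gases).
Neither a single period nor a single group — weigh both effects.
Li > In: the two effects oppose for this pair; the down-group effect wins (60 vs 29 kJ/mol).
Bi > Li: period and group pull opposite ways; the across-period shift dominates (91 vs 60 kJ/mol).
Si > Bi: period and group pull opposite ways; the down-group shift dominates (134 vs 91 kJ/mol).
Br > Si: the two effects oppose for this pair; the across-period effect wins (325 vs 134 kJ/mol).
Approximate values (kJ/mol): Li 60, Si 134, Br 325, In 29, Bi 91.
So from lowest to highest: In < Li < Bi < Si < Br.

In, Li, Bi, Si, Br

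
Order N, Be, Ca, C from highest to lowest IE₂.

N > C > Be > Ca

After 1 electron has been removed, what remains? N⁺ still has 4 valence electrons; Be⁺ still has 1 valence electron; Ca⁺ still has 1 valence electron; C⁺ still has 3 valence electrons.
All are still removing valence electrons, so compare the +1 ions as you would atoms: IE_2 generally rises across a period (higher Z_eff) and falls down a group (larger shell), subject to the usual subshell exceptions.
Valence configurations: N⁺ [He]2s²2p², Be⁺ [He]2s¹, Ca⁺ [Ar]4s¹, C⁺ [He]2s²2p¹.
Tabulated IE_2 (kJ/mol): N 2856, Be 1757, Ca 1145, C 2353.
Hence IE_2: Ca < Be < C < N.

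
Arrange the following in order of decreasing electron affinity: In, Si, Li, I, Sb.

Li is in period 2, group 1; Si is in period 3, group 14; In is in period 5, group 13; Sb is in period 5, group 15; I is in period 5, group 17.
Atoms with high Z_eff and room in the valence shell (especially the halogens) have the most exothermic electron affinities.
Neither a single period nor a single group — weigh both effects.
Li > In: period and group pull opposite ways; the down-group shift dominates (60 vs 29 kJ/mol).
Sb > Li: period and group pull opposite ways; the across-period shift dominates (103 vs 60 kJ/mol).
Si > Sb: the two effects oppose for this pair; the down-group effect wins (134 vs 103 kJ/mol).
I > Si: the two effects oppose for this pair; the across-period effect wins (295 vs 134 kJ/mol).
Tabulated electron affinity (kJ/mol): Li 60, Si 134, In 29, Sb 103, I 295.
So from highest to lowest: I > Si > Sb > Li > In.

I > Si > Sb > Li > In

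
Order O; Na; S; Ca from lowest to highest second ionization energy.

Ca, S, O, Na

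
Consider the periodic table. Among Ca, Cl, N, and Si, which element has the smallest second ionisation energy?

Consider each +1 ion: Ca⁺ still has 1 valence electron; Cl⁺ still has 6 valence electrons; N⁺ still has 4 valence electrons; Si⁺ still has 3 valence electrons.
All are still removing valence electrons, so compare the +1 ions as you would atoms: IE_2 generally rises across a period (higher Z_eff) and falls down a group (larger shell), subject to the usual subshell exceptions.
Valence configurations: Ca⁺ [Ar]4s¹, Cl⁺ [Ne]3s²3p⁴, N⁺ [He]2s²2p², Si⁺ [Ne]3s²3p¹.
Approximate IE_2 values (kJ/mol): Ca 1145, Cl 2298, N 2856, Si 1577.
Overall IE_2 order: Ca < Si < Cl < N.

Ca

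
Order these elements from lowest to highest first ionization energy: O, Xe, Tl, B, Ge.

B is in period 2, group 13; O is in period 2, group 16; Ge is in period 4, group 14; Xe is in period 5, group 18; Tl is in period 6, group 13.
Across a period the outer electron is held more tightly (higher IE₁); down a group it sits in a higher shell, more shielded, and comes off more easily.
These span different periods and groups, so the two trends combine.
Ge > Tl: both effects reinforce here, so Ge is clearly the higher of the two.
B > Ge: period and group pull opposite ways; the down-group shift dominates (801 vs 762 kJ/mol).
Xe > B: period and group pull opposite ways; the across-period shift dominates (1170 vs 801 kJ/mol).
O > Xe: period and group pull opposite ways; the down-group shift dominates (1314 vs 1170 kJ/mol).
For reference (kJ/mol): B 801, O 1314, Ge 762, Xe 1170, Tl 589.
So from lowest to highest: Tl < Ge < B < Xe < O.

Tl < Ge < B < Xe < O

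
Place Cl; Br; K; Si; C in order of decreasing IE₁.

Cl, Br, C, Si, K

Removing the outermost electron gets harder across a period and easier down a group.
Here both period and group differ, so the two effects have to be weighed against each other.
Si > K: both effects reinforce here, so Si is clearly the higher of the two.
C > Si: C sits above Si in group 14, so the down-group effect alone puts C higher.
Br > C: period and group pull opposite ways; the across-period shift dominates (1140 vs 1086 kJ/mol).
Cl > Br: they share group 17; the group trend gives Cl the larger value.
Approximate values (kJ/mol): C 1086, Si 786, Cl 1251, K 419, Br 1140.
So from highest to lowest: Cl > Br > C > Si > K.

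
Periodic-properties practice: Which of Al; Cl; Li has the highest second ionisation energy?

IE_2 is the cost of taking one more electron from the +1 cation: Al⁺ still has 2 valence electrons; Cl⁺ still has 6 valence electrons; Li⁺ is the bare [He] core.
Core electrons are held far more tightly than valence electrons, so Li tops the IE_2 order.
Valence configurations: Al⁺ [Ne]3s², Cl⁺ [Ne]3s²3p⁴.
Tabulated IE_2 (kJ/mol): Al 1817, Cl 2298, Li 7298.
So the second ionization energies run Al < Cl < Li.

Li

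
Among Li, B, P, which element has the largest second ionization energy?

Li

Consider each +1 ion: Li⁺ is the bare [He] core; B⁺ still has 2 valence electrons; P⁺ still has 4 valence electrons.
Breaking into a closed-shell core is much more expensive than removing a leftover valence electron — Li has the largest IE_2 here.
Valence configurations: B⁺ [He]2s², P⁺ [Ne]3s²3p².
The numbers (kJ/mol): Li 7298, B 2427, P 1907.
So the second ionization energies run P < B < Li.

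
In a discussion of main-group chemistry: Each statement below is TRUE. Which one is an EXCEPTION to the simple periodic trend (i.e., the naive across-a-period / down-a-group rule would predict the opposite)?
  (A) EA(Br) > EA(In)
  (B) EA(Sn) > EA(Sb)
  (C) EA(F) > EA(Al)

The general trend: electron affinity increases across a period and decreases down a group.
(A) Br (period 4, group 17) vs In (period 5, group 13): the stated order agrees with the simple trend.
(B) Sn (period 5, group 14) vs Sb (period 5, group 15): the stated order contradicts the simple trend.
(C) F (period 2, group 17) vs Al (period 3, group 13): the stated order agrees with the simple trend.
The exception is (B): adding an electron to Sb's half-filled 5p³ is unfavourable, so Sn has the more exothermic EA.

(B)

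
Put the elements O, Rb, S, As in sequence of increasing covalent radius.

O < S < As < Rb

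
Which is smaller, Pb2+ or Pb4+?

Both ions have Z = 82 protons, but Pb4+ has lost more electrons, so its remaining electrons feel a larger effective nuclear charge per electron and are pulled in more tightly.
Higher positive charge → smaller ion, so Pb2+ > Pb4+.

Pb4+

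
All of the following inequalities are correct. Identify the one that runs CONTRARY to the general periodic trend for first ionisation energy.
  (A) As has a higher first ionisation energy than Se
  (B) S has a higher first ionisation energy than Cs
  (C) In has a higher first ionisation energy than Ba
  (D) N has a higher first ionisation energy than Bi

(A)

The general trend: first ionisation energy increases across a period and decreases down a group.
(A) As (period 4, group 15) vs Se (period 4, group 16): the stated order contradicts the simple trend.
(B) S (period 3, group 16) vs Cs (period 6, group 1): the stated order agrees with the simple trend.
(C) In (period 5, group 13) vs Ba (period 6, group 2): the stated order agrees with the simple trend.
(D) N (period 2, group 15) vs Bi (period 6, group 15): the stated order agrees with the simple trend.
The exception is (A): Se (4p⁴) ionizes more easily than half-filled As (4p³).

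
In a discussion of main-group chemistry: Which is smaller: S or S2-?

Forming S2- adds 2 electrons to S. More electron–electron repulsion in the same shell, with unchanged nuclear charge, lets the cloud expand.
An anion is larger than its parent atom: S2- > S.

S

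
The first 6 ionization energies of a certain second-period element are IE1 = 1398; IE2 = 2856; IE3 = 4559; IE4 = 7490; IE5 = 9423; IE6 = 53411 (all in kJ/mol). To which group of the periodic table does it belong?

Look for the largest jump between consecutive ionization energies: IE6/IE5 ≈ 5.7, far larger than any earlier ratio.
That jump marks the point where a core electron is being removed. So the atom has 5 valence electrons.
A main-group element with 5 valence electrons is in group 15.

Group 15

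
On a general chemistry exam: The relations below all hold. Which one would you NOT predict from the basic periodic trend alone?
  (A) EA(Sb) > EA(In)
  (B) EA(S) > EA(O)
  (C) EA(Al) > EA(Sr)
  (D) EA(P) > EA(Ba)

(B)

The general trend: electron affinity increases across a period and decreases down a group.
(A) Sb (period 5, group 15) vs In (period 5, group 13): the stated order agrees with the simple trend.
(B) S (period 3, group 16) vs O (period 2, group 16): the stated order contradicts the simple trend.
(C) Al (period 3, group 13) vs Sr (period 5, group 2): the stated order agrees with the simple trend.
(D) P (period 3, group 15) vs Ba (period 6, group 2): the stated order agrees with the simple trend.
The exception is (B): the compact 2p subshell of O repels the added electron more than S's larger 3p does.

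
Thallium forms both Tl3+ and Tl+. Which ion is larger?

Both ions have Z = 81 protons, but Tl3+ has lost more electrons, so its remaining electrons feel a larger effective nuclear charge per electron and are pulled in more tightly.
Higher positive charge → smaller ion, so Tl+ > Tl3+.

Tl+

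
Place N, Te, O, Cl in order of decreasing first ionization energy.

N, O, Cl, Te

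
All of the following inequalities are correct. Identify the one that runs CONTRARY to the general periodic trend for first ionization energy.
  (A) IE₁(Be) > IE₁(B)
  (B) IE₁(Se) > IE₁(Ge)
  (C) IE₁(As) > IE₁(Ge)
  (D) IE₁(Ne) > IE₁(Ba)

(A)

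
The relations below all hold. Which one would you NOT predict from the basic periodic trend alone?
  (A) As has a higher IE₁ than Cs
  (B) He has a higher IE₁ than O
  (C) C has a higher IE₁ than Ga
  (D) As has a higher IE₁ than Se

The general trend: IE₁ increases across a period and decreases down a group.
(A) As (period 4, group 15) vs Cs (period 6, group 1): the stated order agrees with the simple trend.
(B) He (period 1, group 18) vs O (period 2, group 16): the stated order agrees with the simple trend.
(C) C (period 2, group 14) vs Ga (period 4, group 13): the stated order agrees with the simple trend.
(D) As (period 4, group 15) vs Se (period 4, group 16): the stated order contradicts the simple trend.
The exception is (D): Se (4p⁴) ionizes more easily than half-filled As (4p³).

(D)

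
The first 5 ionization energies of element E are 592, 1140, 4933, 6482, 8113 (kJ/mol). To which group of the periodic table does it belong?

Look for the largest jump between consecutive ionization energies: IE3/IE2 ≈ 4.3, far larger than any earlier ratio.
That jump marks the point where a core electron is being removed. So the atom has 2 valence electrons.
A main-group element with 2 valence electrons is in group 2.

Group 2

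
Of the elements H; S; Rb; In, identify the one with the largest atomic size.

Rb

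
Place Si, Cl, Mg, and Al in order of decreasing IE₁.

Cl > Si > Mg > Al

Mg is in period 3, group 2; Al is in period 3, group 13; Si is in period 3, group 14; Cl is in period 3, group 17.
Removing the outermost electron gets harder across a period and easier down a group.
All lie in period 3; the across-period trend (first ionization energy increases left to right) applies, with the exception below.
Note the exception: Mg has a higher first ionization energy than Al, contrary to the simple trend — Al's single 3p electron is easier to remove than one from Mg's filled 3s².
Tabulated first ionization energy (kJ/mol): Mg 738, Al 578, Si 786, Cl 1251.
So from highest to lowest: Cl > Si > Mg > Al.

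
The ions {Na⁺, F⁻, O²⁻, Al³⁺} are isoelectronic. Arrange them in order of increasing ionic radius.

All of these have 10 electrons, so size is governed by nuclear charge alone: the more protons, the stronger the pull on the same electron cloud, and the smaller the ion.
Nuclear charges: Al³⁺ (Z=13), Na⁺ (Z=11), F⁻ (Z=9), O²⁻ (Z=8).
Smallest to largest: Al³⁺ < Na⁺ < F⁻ < O²⁻.

Al³⁺, Na⁺, F⁻, O²⁻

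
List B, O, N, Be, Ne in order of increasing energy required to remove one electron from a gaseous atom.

IE₁ increases left→right with effective nuclear charge and decreases top→bottom as the valence shell moves farther out.
All lie in period 2; the across-period trend (first ionization energy increases left to right) applies, with the exception below.
Note the exception: Be has a higher first ionization energy than B, contrary to the simple trend — removing B's lone 2p electron is easier than breaking Be's filled 2s².
Note the exception: N has a higher first ionization energy than O, contrary to the simple trend — pairing an electron in O's 2p⁴ costs repulsion energy, so O ionizes more easily than half-filled N (2p³).
For reference (kJ/mol): Be 900, B 801, N 1402, O 1314, Ne 2081.
So from lowest to highest: B < Be < O < N < Ne.

B, Be, O, N, Ne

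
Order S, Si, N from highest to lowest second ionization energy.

After 1 electron has been removed, what remains? S⁺ still has 5 valence electrons; Si⁺ still has 3 valence electrons; N⁺ still has 4 valence electrons.
All are still removing valence electrons, so compare the +1 ions as you would atoms: IE_2 generally rises across a period (higher Z_eff) and falls down a group (larger shell), subject to the usual subshell exceptions.
Valence configurations: S⁺ [Ne]3s²3p³, Si⁺ [Ne]3s²3p¹, N⁺ [He]2s²2p².
The numbers (kJ/mol): S 2252, Si 1577, N 2856.
So the second ionization energies run Si < S < N.

N > S > Si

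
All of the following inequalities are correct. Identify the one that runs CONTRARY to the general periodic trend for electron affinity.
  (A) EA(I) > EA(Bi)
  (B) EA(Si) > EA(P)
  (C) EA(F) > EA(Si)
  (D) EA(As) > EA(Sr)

(B)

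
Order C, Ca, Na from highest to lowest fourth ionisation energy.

Consider each +3 ion: C³⁺ still has 1 valence electron; Ca³⁺ is already 1 electron into the core; Na³⁺ is already 2 electrons into the core.
Breaking into a closed-shell core is much more expensive than removing a leftover valence electron — Ca and Na have the largest IE_4 here.
Approximate IE_4 values (kJ/mol): C 6223, Ca 6491, Na 9543.
Putting it together, IE_4: C < Ca < Na.

Na, Ca, C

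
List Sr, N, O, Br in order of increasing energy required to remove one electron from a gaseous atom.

N is in period 2, group 15; O is in period 2, group 16; Br is in period 4, group 17; Sr is in period 5, group 2.
IE₁ increases left→right with effective nuclear charge and decreases top→bottom as the valence shell moves farther out.
These span different periods and groups, so the two trends combine.
Br > Sr: both effects reinforce here, so Br is clearly the higher of the two.
O > Br: period and group pull opposite ways; the down-group shift dominates (1314 vs 1140 kJ/mol).
N > O: this pair runs against the simple trend — see the exception note.
Note the exception: N has a higher first ionization energy than O, contrary to the simple trend — pairing an electron in O's 2p⁴ costs repulsion energy, so O ionizes more easily than half-filled N (2p³).
Approximate values (kJ/mol): N 1402, O 1314, Br 1140, Sr 550.
So from lowest to highest: Sr < Br < O < N.

Sr < Br < O < N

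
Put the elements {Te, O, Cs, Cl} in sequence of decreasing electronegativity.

O is in period 2, group 16; Cl is in period 3, group 17; Te is in period 5, group 16; Cs is in period 6, group 1.
Smaller atoms with higher effective nuclear charge are more electronegative.
These span different periods and groups, so the two trends combine.
Te > Cs: both effects reinforce here, so Te is clearly the higher of the two.
Cl > Te: both effects reinforce here, so Cl is clearly the higher of the two.
O > Cl: period and group pull opposite ways; the down-group shift dominates (3.44 vs 3.16).
Tabulated electronegativity (Pauling): O 3.44, Cl 3.16, Te 2.10, Cs 0.79.
So from highest to lowest: O > Cl > Te > Cs.

O > Cl > Te > Cs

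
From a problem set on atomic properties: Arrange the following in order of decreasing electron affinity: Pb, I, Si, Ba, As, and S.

I > S > Si > As > Pb > Ba

Si is in period 3, group 14; S is in period 3, group 16; As is in period 4, group 15; I is in period 5, group 17; Ba is in period 6, group 2; Pb is in period 6, group 14.
EA tends to increase across a period and decrease down a group, though the pattern is less regular than for IE or radius.
Here both period and group differ, so the two effects have to be weighed against each other.
Pb > Ba: both are in period 6; the period trend gives Pb the larger value.
As > Pb: relative to Pb, both the across-period and down-group shifts push As's electron affinity up.
Si > As: the two effects oppose for this pair; the down-group effect wins (134 vs 78 kJ/mol).
S > Si: S lies to the right of Si in period 3, so the across-period effect alone puts S higher.
I > S: the two effects oppose for this pair; the across-period effect wins (295 vs 200 kJ/mol).
Tabulated electron affinity (kJ/mol): Si 134, S 200, As 78, I 295, Ba 14, Pb 35.
So from highest to lowest: I > S > Si > As > Pb > Ba.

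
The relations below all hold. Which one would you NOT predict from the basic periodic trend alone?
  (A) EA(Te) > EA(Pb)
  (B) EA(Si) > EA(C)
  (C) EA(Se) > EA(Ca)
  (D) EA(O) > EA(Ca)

(B)

The general trend: electron affinity increases across a period and decreases down a group.
(A) Te (period 5, group 16) vs Pb (period 6, group 14): the stated order agrees with the simple trend.
(B) Si (period 3, group 14) vs C (period 2, group 14): the stated order contradicts the simple trend.
(C) Se (period 4, group 16) vs Ca (period 4, group 2): the stated order agrees with the simple trend.
(D) O (period 2, group 16) vs Ca (period 4, group 2): the stated order agrees with the simple trend.
The exception is (B): Si's larger, more diffuse 3p orbitals accept an added electron slightly more readily than C's compact 2p.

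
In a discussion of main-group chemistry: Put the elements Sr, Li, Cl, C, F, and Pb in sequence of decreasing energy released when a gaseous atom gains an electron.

Cl, F, C, Li, Pb, Sr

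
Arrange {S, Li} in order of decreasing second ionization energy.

Consider each +1 ion: S⁺ still has 5 valence electrons; Li⁺ is the bare [He] core.
Core electrons are held far more tightly than valence electrons, so Li tops the IE_2 order.
Approximate IE_2 values (kJ/mol): S 2252, Li 7298.
Putting it together, IE_2: S < Li.

Li > S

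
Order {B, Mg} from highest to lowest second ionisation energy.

The second ionization energy removes an electron from the +1 ion. For each element: B⁺ still has 2 valence electrons; Mg⁺ still has 1 valence electron.
All are still removing valence electrons, so compare the +1 ions as you would atoms: IE_2 generally rises across a period (higher Z_eff) and falls down a group (larger shell), subject to the usual subshell exceptions.
Valence configurations: B⁺ [He]2s², Mg⁺ [Ne]3s¹.
The numbers (kJ/mol): B 2427, Mg 1451.
Overall IE_2 order: Mg < B.

B > Mg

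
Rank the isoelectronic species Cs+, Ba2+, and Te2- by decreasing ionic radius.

Te2-, Cs+, Ba2+

All of these have 54 electrons, so size is governed by nuclear charge alone: the more protons, the stronger the pull on the same electron cloud, and the smaller the ion.
Nuclear charges: Ba2+ (Z=56), Cs+ (Z=55), Te2- (Z=52).
Largest to smallest: Te2- > Cs+ > Ba2+.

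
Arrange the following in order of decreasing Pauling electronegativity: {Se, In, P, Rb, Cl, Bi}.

Cl > Se > P > Bi > In > Rb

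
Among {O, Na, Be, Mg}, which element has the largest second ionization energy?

After 1 electron has been removed, what remains? O⁺ still has 5 valence electrons; Na⁺ is the bare [Ne] core; Be⁺ still has 1 valence electron; Mg⁺ still has 1 valence electron.
Core electrons are held far more tightly than valence electrons, so Na tops the IE_2 order.
Valence configurations: O⁺ [He]2s²2p³, Be⁺ [He]2s¹, Mg⁺ [Ne]3s¹.
Tabulated IE_2 (kJ/mol): O 3388, Na 4562, Be 1757, Mg 1451.
Overall IE_2 order: Mg < Be < O < Na.

Na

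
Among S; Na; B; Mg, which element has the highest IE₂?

Consider each +1 ion: S⁺ still has 5 valence electrons; Na⁺ is the bare [Ne] core; B⁺ still has 2 valence electrons; Mg⁺ still has 1 valence electron.
Pulling an electron out of a noble-gas core costs far more than removing a remaining valence electron, so Na sits at the high end of IE_2.
Valence configurations: S⁺ [Ne]3s²3p³, B⁺ [He]2s², Mg⁺ [Ne]3s¹.
The numbers (kJ/mol): S 2252, Na 4562, B 2427, Mg 1451.
So the second ionization energies run Mg < S < B < Na.

Na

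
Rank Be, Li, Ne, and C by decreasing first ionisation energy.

Li is in period 2, group 1; Be is in period 2, group 2; C is in period 2, group 14; Ne is in period 2, group 18.
Across a period the outer electron is held more tightly (higher IE₁); down a group it sits in a higher shell, more shielded, and comes off more easily.
All lie in period 2, so first ionization energy increases left to right.
So from highest to lowest: Ne > C > Be > Li.

Ne > C > Be > Li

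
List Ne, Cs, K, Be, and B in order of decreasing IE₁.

Ne > Be > B > K > Cs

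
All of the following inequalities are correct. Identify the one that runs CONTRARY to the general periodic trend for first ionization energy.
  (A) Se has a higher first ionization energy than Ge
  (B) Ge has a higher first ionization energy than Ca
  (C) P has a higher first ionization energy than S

The general trend: first ionization energy increases across a period and decreases down a group.
(A) Se (period 4, group 16) vs Ge (period 4, group 14): the stated order agrees with the simple trend.
(B) Ge (period 4, group 14) vs Ca (period 4, group 2): the stated order agrees with the simple trend.
(C) P (period 3, group 15) vs S (period 3, group 16): the stated order contradicts the simple trend.
The exception is (C): S (3p⁴) ionizes more easily than half-filled P (3p³) because the paired 3p electron in S is pushed out by e⁻–e⁻ repulsion.

(C)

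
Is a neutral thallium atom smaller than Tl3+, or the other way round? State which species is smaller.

Tl3+

Forming Tl3+ removes 3 electrons from Tl. Fewer electrons for the same nuclear charge means less shielding and a higher Z_eff on the remaining electrons, and for main-group metals the entire outer shell is lost.
A cation is smaller than its parent atom: Tl3+ < Tl.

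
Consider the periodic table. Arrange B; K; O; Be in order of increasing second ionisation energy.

Consider each +1 ion: B⁺ still has 2 valence electrons; K⁺ is the bare [Ar] core; O⁺ still has 5 valence electrons; Be⁺ still has 1 valence electron.
Usually core removal costs more than valence removal, but here the competition is close: a tightly held n=2 valence electron can cost more to remove than an n=3 core electron, so the actual values have to decide it.
Valence configurations: B⁺ [He]2s², O⁺ [He]2s²2p³, Be⁺ [He]2s¹.
Approximate IE_2 values (kJ/mol): B 2427, K 3052, O 3388, Be 1757.
Overall IE_2 order: Be < B < K < O.

Be < B < K < O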